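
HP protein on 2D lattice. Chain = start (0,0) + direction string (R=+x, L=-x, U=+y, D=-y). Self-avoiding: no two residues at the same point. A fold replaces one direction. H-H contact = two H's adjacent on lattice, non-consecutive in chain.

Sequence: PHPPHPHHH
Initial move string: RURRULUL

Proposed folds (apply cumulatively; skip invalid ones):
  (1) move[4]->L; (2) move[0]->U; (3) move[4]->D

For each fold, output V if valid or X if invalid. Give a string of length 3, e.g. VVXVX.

Initial: RURRULUL -> [(0, 0), (1, 0), (1, 1), (2, 1), (3, 1), (3, 2), (2, 2), (2, 3), (1, 3)]
Fold 1: move[4]->L => RURRLLUL INVALID (collision), skipped
Fold 2: move[0]->U => UURRULUL VALID
Fold 3: move[4]->D => UURRDLUL INVALID (collision), skipped

Answer: XVX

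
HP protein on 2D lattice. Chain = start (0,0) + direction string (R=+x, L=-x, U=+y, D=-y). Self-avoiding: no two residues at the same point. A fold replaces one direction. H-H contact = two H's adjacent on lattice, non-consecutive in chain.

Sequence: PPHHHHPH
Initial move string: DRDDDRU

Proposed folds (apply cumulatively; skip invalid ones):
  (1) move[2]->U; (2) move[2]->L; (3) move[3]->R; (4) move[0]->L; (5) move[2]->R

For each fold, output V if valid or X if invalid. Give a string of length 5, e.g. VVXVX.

Answer: XXVXV

Derivation:
Initial: DRDDDRU -> [(0, 0), (0, -1), (1, -1), (1, -2), (1, -3), (1, -4), (2, -4), (2, -3)]
Fold 1: move[2]->U => DRUDDRU INVALID (collision), skipped
Fold 2: move[2]->L => DRLDDRU INVALID (collision), skipped
Fold 3: move[3]->R => DRDRDRU VALID
Fold 4: move[0]->L => LRDRDRU INVALID (collision), skipped
Fold 5: move[2]->R => DRRRDRU VALID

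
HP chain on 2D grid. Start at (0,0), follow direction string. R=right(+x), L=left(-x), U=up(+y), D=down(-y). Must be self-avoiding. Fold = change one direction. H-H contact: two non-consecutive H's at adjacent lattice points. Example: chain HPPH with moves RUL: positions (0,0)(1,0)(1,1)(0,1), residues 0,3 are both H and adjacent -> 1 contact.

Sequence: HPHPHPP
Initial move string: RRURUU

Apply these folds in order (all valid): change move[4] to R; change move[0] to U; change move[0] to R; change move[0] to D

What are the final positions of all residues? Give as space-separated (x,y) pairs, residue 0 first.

Initial moves: RRURUU
Fold: move[4]->R => RRURRU (positions: [(0, 0), (1, 0), (2, 0), (2, 1), (3, 1), (4, 1), (4, 2)])
Fold: move[0]->U => URURRU (positions: [(0, 0), (0, 1), (1, 1), (1, 2), (2, 2), (3, 2), (3, 3)])
Fold: move[0]->R => RRURRU (positions: [(0, 0), (1, 0), (2, 0), (2, 1), (3, 1), (4, 1), (4, 2)])
Fold: move[0]->D => DRURRU (positions: [(0, 0), (0, -1), (1, -1), (1, 0), (2, 0), (3, 0), (3, 1)])

Answer: (0,0) (0,-1) (1,-1) (1,0) (2,0) (3,0) (3,1)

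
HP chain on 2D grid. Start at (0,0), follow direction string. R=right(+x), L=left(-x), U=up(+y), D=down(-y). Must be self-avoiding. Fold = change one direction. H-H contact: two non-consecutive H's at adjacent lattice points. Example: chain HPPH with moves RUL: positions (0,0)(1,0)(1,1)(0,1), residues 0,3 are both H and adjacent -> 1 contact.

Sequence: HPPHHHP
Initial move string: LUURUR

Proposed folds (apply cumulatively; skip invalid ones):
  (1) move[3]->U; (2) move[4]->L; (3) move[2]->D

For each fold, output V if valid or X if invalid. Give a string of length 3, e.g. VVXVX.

Answer: VXX

Derivation:
Initial: LUURUR -> [(0, 0), (-1, 0), (-1, 1), (-1, 2), (0, 2), (0, 3), (1, 3)]
Fold 1: move[3]->U => LUUUUR VALID
Fold 2: move[4]->L => LUUULR INVALID (collision), skipped
Fold 3: move[2]->D => LUDUUR INVALID (collision), skipped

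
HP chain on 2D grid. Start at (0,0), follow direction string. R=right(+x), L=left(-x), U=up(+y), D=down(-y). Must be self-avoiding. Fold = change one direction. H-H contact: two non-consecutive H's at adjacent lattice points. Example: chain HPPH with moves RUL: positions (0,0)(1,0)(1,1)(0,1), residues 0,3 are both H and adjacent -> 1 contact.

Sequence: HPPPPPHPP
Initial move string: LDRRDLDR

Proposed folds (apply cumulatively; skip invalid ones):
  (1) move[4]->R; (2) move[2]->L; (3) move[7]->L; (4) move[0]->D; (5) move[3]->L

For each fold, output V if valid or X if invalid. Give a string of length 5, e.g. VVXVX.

Initial: LDRRDLDR -> [(0, 0), (-1, 0), (-1, -1), (0, -1), (1, -1), (1, -2), (0, -2), (0, -3), (1, -3)]
Fold 1: move[4]->R => LDRRRLDR INVALID (collision), skipped
Fold 2: move[2]->L => LDLRDLDR INVALID (collision), skipped
Fold 3: move[7]->L => LDRRDLDL VALID
Fold 4: move[0]->D => DDRRDLDL VALID
Fold 5: move[3]->L => DDRLDLDL INVALID (collision), skipped

Answer: XXVVX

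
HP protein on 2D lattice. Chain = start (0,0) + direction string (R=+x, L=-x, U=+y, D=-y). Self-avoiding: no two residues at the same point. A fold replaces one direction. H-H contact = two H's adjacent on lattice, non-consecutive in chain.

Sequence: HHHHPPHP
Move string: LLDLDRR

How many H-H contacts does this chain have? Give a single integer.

Answer: 1

Derivation:
Positions: [(0, 0), (-1, 0), (-2, 0), (-2, -1), (-3, -1), (-3, -2), (-2, -2), (-1, -2)]
H-H contact: residue 3 @(-2,-1) - residue 6 @(-2, -2)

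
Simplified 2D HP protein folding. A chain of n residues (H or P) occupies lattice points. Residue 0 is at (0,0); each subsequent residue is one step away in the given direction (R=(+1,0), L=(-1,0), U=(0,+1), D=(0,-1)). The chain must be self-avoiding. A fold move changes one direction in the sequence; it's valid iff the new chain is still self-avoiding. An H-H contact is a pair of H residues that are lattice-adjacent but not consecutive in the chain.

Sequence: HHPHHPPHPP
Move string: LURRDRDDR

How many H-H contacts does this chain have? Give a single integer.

Answer: 1

Derivation:
Positions: [(0, 0), (-1, 0), (-1, 1), (0, 1), (1, 1), (1, 0), (2, 0), (2, -1), (2, -2), (3, -2)]
H-H contact: residue 0 @(0,0) - residue 3 @(0, 1)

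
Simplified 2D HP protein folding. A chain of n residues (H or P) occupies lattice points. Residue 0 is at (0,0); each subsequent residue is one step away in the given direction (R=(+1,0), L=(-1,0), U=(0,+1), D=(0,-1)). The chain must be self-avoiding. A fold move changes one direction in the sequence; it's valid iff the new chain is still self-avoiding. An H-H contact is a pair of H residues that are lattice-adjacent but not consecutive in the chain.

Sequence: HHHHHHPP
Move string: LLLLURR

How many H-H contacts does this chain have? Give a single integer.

Positions: [(0, 0), (-1, 0), (-2, 0), (-3, 0), (-4, 0), (-4, 1), (-3, 1), (-2, 1)]
No H-H contacts found.

Answer: 0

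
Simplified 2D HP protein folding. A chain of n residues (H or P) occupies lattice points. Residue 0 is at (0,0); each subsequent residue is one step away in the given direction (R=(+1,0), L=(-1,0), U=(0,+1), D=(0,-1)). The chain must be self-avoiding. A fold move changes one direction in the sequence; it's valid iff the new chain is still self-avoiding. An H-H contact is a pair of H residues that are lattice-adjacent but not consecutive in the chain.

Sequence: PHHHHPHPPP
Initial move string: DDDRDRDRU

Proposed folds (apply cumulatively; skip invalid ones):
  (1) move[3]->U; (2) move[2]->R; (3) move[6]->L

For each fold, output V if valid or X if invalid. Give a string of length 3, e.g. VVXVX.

Answer: XVX

Derivation:
Initial: DDDRDRDRU -> [(0, 0), (0, -1), (0, -2), (0, -3), (1, -3), (1, -4), (2, -4), (2, -5), (3, -5), (3, -4)]
Fold 1: move[3]->U => DDDUDRDRU INVALID (collision), skipped
Fold 2: move[2]->R => DDRRDRDRU VALID
Fold 3: move[6]->L => DDRRDRLRU INVALID (collision), skipped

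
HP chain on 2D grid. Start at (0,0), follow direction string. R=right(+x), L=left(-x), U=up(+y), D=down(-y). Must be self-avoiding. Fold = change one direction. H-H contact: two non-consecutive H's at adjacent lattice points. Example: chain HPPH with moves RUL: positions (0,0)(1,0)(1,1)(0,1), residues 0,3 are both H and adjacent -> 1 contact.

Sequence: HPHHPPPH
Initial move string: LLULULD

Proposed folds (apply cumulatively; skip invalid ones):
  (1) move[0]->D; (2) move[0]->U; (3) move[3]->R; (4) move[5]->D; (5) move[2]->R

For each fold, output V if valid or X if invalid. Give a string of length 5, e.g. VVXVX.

Answer: VVXXX

Derivation:
Initial: LLULULD -> [(0, 0), (-1, 0), (-2, 0), (-2, 1), (-3, 1), (-3, 2), (-4, 2), (-4, 1)]
Fold 1: move[0]->D => DLULULD VALID
Fold 2: move[0]->U => ULULULD VALID
Fold 3: move[3]->R => ULURULD INVALID (collision), skipped
Fold 4: move[5]->D => ULULUDD INVALID (collision), skipped
Fold 5: move[2]->R => ULRLULD INVALID (collision), skipped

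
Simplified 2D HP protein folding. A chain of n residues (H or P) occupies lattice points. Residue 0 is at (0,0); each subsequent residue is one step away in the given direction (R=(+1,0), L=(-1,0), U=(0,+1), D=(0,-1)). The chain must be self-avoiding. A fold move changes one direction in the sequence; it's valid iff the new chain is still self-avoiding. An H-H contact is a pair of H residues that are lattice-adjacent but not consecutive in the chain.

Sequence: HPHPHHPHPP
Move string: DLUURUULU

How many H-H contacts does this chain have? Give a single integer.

Positions: [(0, 0), (0, -1), (-1, -1), (-1, 0), (-1, 1), (0, 1), (0, 2), (0, 3), (-1, 3), (-1, 4)]
H-H contact: residue 0 @(0,0) - residue 5 @(0, 1)

Answer: 1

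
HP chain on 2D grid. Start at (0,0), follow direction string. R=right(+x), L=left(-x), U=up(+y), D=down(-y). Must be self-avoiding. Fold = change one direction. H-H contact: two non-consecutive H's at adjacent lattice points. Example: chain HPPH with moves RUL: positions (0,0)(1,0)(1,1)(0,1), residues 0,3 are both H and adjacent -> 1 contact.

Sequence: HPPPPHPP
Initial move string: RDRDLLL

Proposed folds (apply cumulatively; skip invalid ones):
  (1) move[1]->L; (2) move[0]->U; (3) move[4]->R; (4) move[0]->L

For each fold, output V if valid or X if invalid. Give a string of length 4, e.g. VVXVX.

Initial: RDRDLLL -> [(0, 0), (1, 0), (1, -1), (2, -1), (2, -2), (1, -2), (0, -2), (-1, -2)]
Fold 1: move[1]->L => RLRDLLL INVALID (collision), skipped
Fold 2: move[0]->U => UDRDLLL INVALID (collision), skipped
Fold 3: move[4]->R => RDRDRLL INVALID (collision), skipped
Fold 4: move[0]->L => LDRDLLL VALID

Answer: XXXV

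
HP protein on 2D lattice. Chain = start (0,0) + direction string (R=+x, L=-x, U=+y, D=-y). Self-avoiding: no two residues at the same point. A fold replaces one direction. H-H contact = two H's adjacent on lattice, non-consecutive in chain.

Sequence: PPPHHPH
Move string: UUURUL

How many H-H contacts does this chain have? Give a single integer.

Positions: [(0, 0), (0, 1), (0, 2), (0, 3), (1, 3), (1, 4), (0, 4)]
H-H contact: residue 3 @(0,3) - residue 6 @(0, 4)

Answer: 1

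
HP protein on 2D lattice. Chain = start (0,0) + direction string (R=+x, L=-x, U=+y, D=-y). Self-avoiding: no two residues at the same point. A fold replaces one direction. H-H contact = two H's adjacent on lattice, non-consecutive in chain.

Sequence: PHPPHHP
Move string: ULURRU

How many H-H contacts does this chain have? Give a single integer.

Positions: [(0, 0), (0, 1), (-1, 1), (-1, 2), (0, 2), (1, 2), (1, 3)]
H-H contact: residue 1 @(0,1) - residue 4 @(0, 2)

Answer: 1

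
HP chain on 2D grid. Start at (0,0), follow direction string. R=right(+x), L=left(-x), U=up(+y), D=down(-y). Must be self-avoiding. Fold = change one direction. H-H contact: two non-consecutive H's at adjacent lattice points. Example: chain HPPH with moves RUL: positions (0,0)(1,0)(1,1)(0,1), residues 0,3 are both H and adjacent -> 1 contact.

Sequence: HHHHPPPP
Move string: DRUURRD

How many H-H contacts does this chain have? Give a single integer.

Answer: 1

Derivation:
Positions: [(0, 0), (0, -1), (1, -1), (1, 0), (1, 1), (2, 1), (3, 1), (3, 0)]
H-H contact: residue 0 @(0,0) - residue 3 @(1, 0)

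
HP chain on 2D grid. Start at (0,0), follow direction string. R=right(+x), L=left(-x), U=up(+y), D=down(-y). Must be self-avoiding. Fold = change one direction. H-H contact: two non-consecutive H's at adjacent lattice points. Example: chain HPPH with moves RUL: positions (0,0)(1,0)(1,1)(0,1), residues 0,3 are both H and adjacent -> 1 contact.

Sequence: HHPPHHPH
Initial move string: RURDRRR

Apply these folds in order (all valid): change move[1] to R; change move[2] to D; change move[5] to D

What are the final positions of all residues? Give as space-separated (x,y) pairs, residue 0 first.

Answer: (0,0) (1,0) (2,0) (2,-1) (2,-2) (3,-2) (3,-3) (4,-3)

Derivation:
Initial moves: RURDRRR
Fold: move[1]->R => RRRDRRR (positions: [(0, 0), (1, 0), (2, 0), (3, 0), (3, -1), (4, -1), (5, -1), (6, -1)])
Fold: move[2]->D => RRDDRRR (positions: [(0, 0), (1, 0), (2, 0), (2, -1), (2, -2), (3, -2), (4, -2), (5, -2)])
Fold: move[5]->D => RRDDRDR (positions: [(0, 0), (1, 0), (2, 0), (2, -1), (2, -2), (3, -2), (3, -3), (4, -3)])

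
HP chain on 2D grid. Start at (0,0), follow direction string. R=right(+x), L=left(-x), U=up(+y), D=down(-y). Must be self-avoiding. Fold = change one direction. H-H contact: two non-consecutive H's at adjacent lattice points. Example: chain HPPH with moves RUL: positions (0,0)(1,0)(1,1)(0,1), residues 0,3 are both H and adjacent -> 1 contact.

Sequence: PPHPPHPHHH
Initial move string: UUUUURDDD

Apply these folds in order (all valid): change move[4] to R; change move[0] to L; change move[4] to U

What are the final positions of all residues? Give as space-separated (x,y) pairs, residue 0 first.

Initial moves: UUUUURDDD
Fold: move[4]->R => UUUURRDDD (positions: [(0, 0), (0, 1), (0, 2), (0, 3), (0, 4), (1, 4), (2, 4), (2, 3), (2, 2), (2, 1)])
Fold: move[0]->L => LUUURRDDD (positions: [(0, 0), (-1, 0), (-1, 1), (-1, 2), (-1, 3), (0, 3), (1, 3), (1, 2), (1, 1), (1, 0)])
Fold: move[4]->U => LUUUURDDD (positions: [(0, 0), (-1, 0), (-1, 1), (-1, 2), (-1, 3), (-1, 4), (0, 4), (0, 3), (0, 2), (0, 1)])

Answer: (0,0) (-1,0) (-1,1) (-1,2) (-1,3) (-1,4) (0,4) (0,3) (0,2) (0,1)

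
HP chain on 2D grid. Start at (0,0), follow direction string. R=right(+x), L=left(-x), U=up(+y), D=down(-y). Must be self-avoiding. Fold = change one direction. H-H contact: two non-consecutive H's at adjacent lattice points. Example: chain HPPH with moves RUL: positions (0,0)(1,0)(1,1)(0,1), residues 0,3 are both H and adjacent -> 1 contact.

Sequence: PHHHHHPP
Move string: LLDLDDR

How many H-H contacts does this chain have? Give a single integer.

Positions: [(0, 0), (-1, 0), (-2, 0), (-2, -1), (-3, -1), (-3, -2), (-3, -3), (-2, -3)]
No H-H contacts found.

Answer: 0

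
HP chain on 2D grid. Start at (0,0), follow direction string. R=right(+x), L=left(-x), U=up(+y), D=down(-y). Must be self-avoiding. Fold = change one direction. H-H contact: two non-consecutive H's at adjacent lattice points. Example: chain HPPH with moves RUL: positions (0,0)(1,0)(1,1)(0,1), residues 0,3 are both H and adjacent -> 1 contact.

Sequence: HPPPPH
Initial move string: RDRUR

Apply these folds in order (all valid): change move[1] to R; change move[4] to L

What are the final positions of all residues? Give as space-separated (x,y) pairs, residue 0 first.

Initial moves: RDRUR
Fold: move[1]->R => RRRUR (positions: [(0, 0), (1, 0), (2, 0), (3, 0), (3, 1), (4, 1)])
Fold: move[4]->L => RRRUL (positions: [(0, 0), (1, 0), (2, 0), (3, 0), (3, 1), (2, 1)])

Answer: (0,0) (1,0) (2,0) (3,0) (3,1) (2,1)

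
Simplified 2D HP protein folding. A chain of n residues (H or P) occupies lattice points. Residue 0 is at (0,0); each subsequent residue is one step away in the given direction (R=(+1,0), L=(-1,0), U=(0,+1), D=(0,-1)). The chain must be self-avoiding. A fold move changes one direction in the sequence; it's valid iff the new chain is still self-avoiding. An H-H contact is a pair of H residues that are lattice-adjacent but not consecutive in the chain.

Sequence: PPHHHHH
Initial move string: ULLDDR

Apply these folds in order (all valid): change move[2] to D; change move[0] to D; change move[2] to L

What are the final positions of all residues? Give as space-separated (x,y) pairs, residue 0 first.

Answer: (0,0) (0,-1) (-1,-1) (-2,-1) (-2,-2) (-2,-3) (-1,-3)

Derivation:
Initial moves: ULLDDR
Fold: move[2]->D => ULDDDR (positions: [(0, 0), (0, 1), (-1, 1), (-1, 0), (-1, -1), (-1, -2), (0, -2)])
Fold: move[0]->D => DLDDDR (positions: [(0, 0), (0, -1), (-1, -1), (-1, -2), (-1, -3), (-1, -4), (0, -4)])
Fold: move[2]->L => DLLDDR (positions: [(0, 0), (0, -1), (-1, -1), (-2, -1), (-2, -2), (-2, -3), (-1, -3)])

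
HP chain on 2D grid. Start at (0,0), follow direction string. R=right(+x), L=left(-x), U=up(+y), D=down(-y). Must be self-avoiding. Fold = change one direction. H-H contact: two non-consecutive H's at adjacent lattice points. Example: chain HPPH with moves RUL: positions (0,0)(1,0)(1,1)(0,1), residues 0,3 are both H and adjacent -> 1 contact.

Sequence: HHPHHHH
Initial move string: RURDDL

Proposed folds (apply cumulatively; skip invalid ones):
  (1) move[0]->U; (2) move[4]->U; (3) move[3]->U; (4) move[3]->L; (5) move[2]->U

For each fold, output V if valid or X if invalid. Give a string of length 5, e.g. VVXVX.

Answer: XXXXX

Derivation:
Initial: RURDDL -> [(0, 0), (1, 0), (1, 1), (2, 1), (2, 0), (2, -1), (1, -1)]
Fold 1: move[0]->U => UURDDL INVALID (collision), skipped
Fold 2: move[4]->U => RURDUL INVALID (collision), skipped
Fold 3: move[3]->U => RURUDL INVALID (collision), skipped
Fold 4: move[3]->L => RURLDL INVALID (collision), skipped
Fold 5: move[2]->U => RUUDDL INVALID (collision), skipped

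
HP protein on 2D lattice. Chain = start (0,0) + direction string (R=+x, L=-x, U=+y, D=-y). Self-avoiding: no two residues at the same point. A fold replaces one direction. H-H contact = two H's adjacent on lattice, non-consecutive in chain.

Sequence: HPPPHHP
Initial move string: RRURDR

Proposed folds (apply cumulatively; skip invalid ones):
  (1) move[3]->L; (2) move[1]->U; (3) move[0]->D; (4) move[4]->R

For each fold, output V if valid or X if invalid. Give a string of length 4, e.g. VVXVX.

Initial: RRURDR -> [(0, 0), (1, 0), (2, 0), (2, 1), (3, 1), (3, 0), (4, 0)]
Fold 1: move[3]->L => RRULDR INVALID (collision), skipped
Fold 2: move[1]->U => RUURDR VALID
Fold 3: move[0]->D => DUURDR INVALID (collision), skipped
Fold 4: move[4]->R => RUURRR VALID

Answer: XVXV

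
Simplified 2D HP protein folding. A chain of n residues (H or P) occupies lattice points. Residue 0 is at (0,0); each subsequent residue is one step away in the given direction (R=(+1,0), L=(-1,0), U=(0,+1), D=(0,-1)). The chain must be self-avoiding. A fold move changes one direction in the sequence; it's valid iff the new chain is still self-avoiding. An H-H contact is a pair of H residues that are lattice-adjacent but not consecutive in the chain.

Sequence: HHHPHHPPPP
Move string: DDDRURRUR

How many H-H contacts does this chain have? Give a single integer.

Positions: [(0, 0), (0, -1), (0, -2), (0, -3), (1, -3), (1, -2), (2, -2), (3, -2), (3, -1), (4, -1)]
H-H contact: residue 2 @(0,-2) - residue 5 @(1, -2)

Answer: 1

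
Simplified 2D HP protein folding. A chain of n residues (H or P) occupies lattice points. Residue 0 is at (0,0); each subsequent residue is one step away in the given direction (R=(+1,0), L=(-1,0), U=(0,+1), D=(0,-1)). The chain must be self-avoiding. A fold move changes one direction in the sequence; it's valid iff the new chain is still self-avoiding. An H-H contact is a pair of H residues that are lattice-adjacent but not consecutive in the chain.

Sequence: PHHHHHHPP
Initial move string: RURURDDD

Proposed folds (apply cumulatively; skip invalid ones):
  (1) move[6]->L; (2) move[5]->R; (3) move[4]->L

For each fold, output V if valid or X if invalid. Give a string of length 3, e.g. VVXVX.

Answer: XVX

Derivation:
Initial: RURURDDD -> [(0, 0), (1, 0), (1, 1), (2, 1), (2, 2), (3, 2), (3, 1), (3, 0), (3, -1)]
Fold 1: move[6]->L => RURURDLD INVALID (collision), skipped
Fold 2: move[5]->R => RURURRDD VALID
Fold 3: move[4]->L => RURULRDD INVALID (collision), skipped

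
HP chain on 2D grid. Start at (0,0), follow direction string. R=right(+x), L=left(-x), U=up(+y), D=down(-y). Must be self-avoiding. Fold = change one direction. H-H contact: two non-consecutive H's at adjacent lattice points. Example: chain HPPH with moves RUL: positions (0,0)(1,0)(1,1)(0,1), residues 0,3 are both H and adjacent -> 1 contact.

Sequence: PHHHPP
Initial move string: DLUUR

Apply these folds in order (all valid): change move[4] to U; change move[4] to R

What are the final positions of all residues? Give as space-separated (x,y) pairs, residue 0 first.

Initial moves: DLUUR
Fold: move[4]->U => DLUUU (positions: [(0, 0), (0, -1), (-1, -1), (-1, 0), (-1, 1), (-1, 2)])
Fold: move[4]->R => DLUUR (positions: [(0, 0), (0, -1), (-1, -1), (-1, 0), (-1, 1), (0, 1)])

Answer: (0,0) (0,-1) (-1,-1) (-1,0) (-1,1) (0,1)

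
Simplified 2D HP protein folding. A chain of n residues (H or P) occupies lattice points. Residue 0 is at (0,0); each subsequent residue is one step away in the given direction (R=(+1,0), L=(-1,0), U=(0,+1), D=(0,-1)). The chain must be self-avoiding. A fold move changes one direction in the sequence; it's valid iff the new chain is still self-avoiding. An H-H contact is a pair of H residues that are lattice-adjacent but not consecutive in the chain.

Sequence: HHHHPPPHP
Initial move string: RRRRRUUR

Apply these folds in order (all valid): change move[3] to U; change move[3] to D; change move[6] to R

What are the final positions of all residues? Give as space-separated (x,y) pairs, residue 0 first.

Initial moves: RRRRRUUR
Fold: move[3]->U => RRRURUUR (positions: [(0, 0), (1, 0), (2, 0), (3, 0), (3, 1), (4, 1), (4, 2), (4, 3), (5, 3)])
Fold: move[3]->D => RRRDRUUR (positions: [(0, 0), (1, 0), (2, 0), (3, 0), (3, -1), (4, -1), (4, 0), (4, 1), (5, 1)])
Fold: move[6]->R => RRRDRURR (positions: [(0, 0), (1, 0), (2, 0), (3, 0), (3, -1), (4, -1), (4, 0), (5, 0), (6, 0)])

Answer: (0,0) (1,0) (2,0) (3,0) (3,-1) (4,-1) (4,0) (5,0) (6,0)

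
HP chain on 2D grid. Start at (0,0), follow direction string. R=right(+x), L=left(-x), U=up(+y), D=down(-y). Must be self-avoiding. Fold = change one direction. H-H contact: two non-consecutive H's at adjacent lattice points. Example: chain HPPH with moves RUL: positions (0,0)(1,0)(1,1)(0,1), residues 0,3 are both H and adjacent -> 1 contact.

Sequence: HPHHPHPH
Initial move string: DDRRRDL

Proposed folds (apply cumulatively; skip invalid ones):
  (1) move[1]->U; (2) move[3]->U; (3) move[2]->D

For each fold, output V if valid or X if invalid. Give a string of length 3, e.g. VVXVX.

Initial: DDRRRDL -> [(0, 0), (0, -1), (0, -2), (1, -2), (2, -2), (3, -2), (3, -3), (2, -3)]
Fold 1: move[1]->U => DURRRDL INVALID (collision), skipped
Fold 2: move[3]->U => DDRURDL INVALID (collision), skipped
Fold 3: move[2]->D => DDDRRDL VALID

Answer: XXV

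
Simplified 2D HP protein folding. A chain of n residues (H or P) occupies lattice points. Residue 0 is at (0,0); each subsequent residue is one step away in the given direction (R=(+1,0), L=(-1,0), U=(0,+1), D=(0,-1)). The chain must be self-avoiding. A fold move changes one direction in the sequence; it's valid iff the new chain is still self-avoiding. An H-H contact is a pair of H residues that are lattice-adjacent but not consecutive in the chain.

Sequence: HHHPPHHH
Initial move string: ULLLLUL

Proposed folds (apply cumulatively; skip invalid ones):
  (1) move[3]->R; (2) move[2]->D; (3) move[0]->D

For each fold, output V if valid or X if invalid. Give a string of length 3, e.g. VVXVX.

Initial: ULLLLUL -> [(0, 0), (0, 1), (-1, 1), (-2, 1), (-3, 1), (-4, 1), (-4, 2), (-5, 2)]
Fold 1: move[3]->R => ULLRLUL INVALID (collision), skipped
Fold 2: move[2]->D => ULDLLUL VALID
Fold 3: move[0]->D => DLDLLUL VALID

Answer: XVV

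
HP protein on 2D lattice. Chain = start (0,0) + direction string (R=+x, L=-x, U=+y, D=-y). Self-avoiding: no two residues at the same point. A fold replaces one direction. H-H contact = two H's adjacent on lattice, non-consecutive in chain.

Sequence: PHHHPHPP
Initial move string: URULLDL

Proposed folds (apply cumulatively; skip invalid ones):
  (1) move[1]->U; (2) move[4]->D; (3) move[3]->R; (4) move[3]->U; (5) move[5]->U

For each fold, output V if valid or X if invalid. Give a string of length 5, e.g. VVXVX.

Answer: VVXXX

Derivation:
Initial: URULLDL -> [(0, 0), (0, 1), (1, 1), (1, 2), (0, 2), (-1, 2), (-1, 1), (-2, 1)]
Fold 1: move[1]->U => UUULLDL VALID
Fold 2: move[4]->D => UUULDDL VALID
Fold 3: move[3]->R => UUURDDL INVALID (collision), skipped
Fold 4: move[3]->U => UUUUDDL INVALID (collision), skipped
Fold 5: move[5]->U => UUULDUL INVALID (collision), skipped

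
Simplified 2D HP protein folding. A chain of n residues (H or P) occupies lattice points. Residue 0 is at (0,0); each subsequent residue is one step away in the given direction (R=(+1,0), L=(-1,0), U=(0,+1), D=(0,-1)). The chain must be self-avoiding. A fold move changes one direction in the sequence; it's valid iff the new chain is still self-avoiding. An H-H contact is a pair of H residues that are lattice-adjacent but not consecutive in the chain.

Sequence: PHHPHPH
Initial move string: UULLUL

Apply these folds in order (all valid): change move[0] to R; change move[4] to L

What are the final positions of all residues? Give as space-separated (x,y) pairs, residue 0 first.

Answer: (0,0) (1,0) (1,1) (0,1) (-1,1) (-2,1) (-3,1)

Derivation:
Initial moves: UULLUL
Fold: move[0]->R => RULLUL (positions: [(0, 0), (1, 0), (1, 1), (0, 1), (-1, 1), (-1, 2), (-2, 2)])
Fold: move[4]->L => RULLLL (positions: [(0, 0), (1, 0), (1, 1), (0, 1), (-1, 1), (-2, 1), (-3, 1)])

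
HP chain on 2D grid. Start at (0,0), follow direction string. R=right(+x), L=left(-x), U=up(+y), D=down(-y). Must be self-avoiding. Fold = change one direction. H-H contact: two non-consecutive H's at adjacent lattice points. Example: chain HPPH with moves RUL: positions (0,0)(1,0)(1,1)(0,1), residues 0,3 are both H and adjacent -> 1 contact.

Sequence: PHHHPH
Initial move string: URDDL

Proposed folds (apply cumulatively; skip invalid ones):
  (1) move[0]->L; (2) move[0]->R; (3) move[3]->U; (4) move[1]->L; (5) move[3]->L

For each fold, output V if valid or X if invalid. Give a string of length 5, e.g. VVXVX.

Initial: URDDL -> [(0, 0), (0, 1), (1, 1), (1, 0), (1, -1), (0, -1)]
Fold 1: move[0]->L => LRDDL INVALID (collision), skipped
Fold 2: move[0]->R => RRDDL VALID
Fold 3: move[3]->U => RRDUL INVALID (collision), skipped
Fold 4: move[1]->L => RLDDL INVALID (collision), skipped
Fold 5: move[3]->L => RRDLL VALID

Answer: XVXXV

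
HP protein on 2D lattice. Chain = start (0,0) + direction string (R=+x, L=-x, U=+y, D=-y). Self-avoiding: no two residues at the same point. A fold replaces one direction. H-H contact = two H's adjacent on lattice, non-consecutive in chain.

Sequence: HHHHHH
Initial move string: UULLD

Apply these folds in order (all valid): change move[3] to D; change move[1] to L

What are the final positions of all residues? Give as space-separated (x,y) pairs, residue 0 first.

Answer: (0,0) (0,1) (-1,1) (-2,1) (-2,0) (-2,-1)

Derivation:
Initial moves: UULLD
Fold: move[3]->D => UULDD (positions: [(0, 0), (0, 1), (0, 2), (-1, 2), (-1, 1), (-1, 0)])
Fold: move[1]->L => ULLDD (positions: [(0, 0), (0, 1), (-1, 1), (-2, 1), (-2, 0), (-2, -1)])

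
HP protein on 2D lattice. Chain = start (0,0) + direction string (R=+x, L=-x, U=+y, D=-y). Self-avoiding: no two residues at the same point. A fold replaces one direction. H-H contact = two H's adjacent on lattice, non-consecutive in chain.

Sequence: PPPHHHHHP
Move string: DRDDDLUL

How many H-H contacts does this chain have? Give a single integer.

Positions: [(0, 0), (0, -1), (1, -1), (1, -2), (1, -3), (1, -4), (0, -4), (0, -3), (-1, -3)]
H-H contact: residue 4 @(1,-3) - residue 7 @(0, -3)

Answer: 1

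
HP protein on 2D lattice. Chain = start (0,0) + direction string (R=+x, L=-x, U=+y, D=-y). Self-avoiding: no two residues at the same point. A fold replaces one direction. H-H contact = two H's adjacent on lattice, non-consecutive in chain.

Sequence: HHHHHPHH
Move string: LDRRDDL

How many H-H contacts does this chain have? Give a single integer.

Answer: 1

Derivation:
Positions: [(0, 0), (-1, 0), (-1, -1), (0, -1), (1, -1), (1, -2), (1, -3), (0, -3)]
H-H contact: residue 0 @(0,0) - residue 3 @(0, -1)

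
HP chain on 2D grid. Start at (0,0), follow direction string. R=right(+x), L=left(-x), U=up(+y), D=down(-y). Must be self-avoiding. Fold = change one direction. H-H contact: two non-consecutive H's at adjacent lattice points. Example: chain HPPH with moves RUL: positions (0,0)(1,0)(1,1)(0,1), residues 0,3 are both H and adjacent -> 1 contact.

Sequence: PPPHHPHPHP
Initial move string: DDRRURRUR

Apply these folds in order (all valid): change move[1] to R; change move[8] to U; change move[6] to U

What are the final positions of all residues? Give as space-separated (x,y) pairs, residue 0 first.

Answer: (0,0) (0,-1) (1,-1) (2,-1) (3,-1) (3,0) (4,0) (4,1) (4,2) (4,3)

Derivation:
Initial moves: DDRRURRUR
Fold: move[1]->R => DRRRURRUR (positions: [(0, 0), (0, -1), (1, -1), (2, -1), (3, -1), (3, 0), (4, 0), (5, 0), (5, 1), (6, 1)])
Fold: move[8]->U => DRRRURRUU (positions: [(0, 0), (0, -1), (1, -1), (2, -1), (3, -1), (3, 0), (4, 0), (5, 0), (5, 1), (5, 2)])
Fold: move[6]->U => DRRRURUUU (positions: [(0, 0), (0, -1), (1, -1), (2, -1), (3, -1), (3, 0), (4, 0), (4, 1), (4, 2), (4, 3)])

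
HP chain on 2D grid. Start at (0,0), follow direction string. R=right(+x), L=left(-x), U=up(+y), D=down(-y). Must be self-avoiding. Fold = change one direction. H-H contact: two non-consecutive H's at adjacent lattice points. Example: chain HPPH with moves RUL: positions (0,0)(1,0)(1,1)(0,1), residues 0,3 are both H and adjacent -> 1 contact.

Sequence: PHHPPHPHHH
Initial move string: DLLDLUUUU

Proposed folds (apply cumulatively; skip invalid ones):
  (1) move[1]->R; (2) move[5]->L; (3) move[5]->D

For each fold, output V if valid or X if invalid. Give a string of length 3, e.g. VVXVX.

Answer: XVX

Derivation:
Initial: DLLDLUUUU -> [(0, 0), (0, -1), (-1, -1), (-2, -1), (-2, -2), (-3, -2), (-3, -1), (-3, 0), (-3, 1), (-3, 2)]
Fold 1: move[1]->R => DRLDLUUUU INVALID (collision), skipped
Fold 2: move[5]->L => DLLDLLUUU VALID
Fold 3: move[5]->D => DLLDLDUUU INVALID (collision), skipped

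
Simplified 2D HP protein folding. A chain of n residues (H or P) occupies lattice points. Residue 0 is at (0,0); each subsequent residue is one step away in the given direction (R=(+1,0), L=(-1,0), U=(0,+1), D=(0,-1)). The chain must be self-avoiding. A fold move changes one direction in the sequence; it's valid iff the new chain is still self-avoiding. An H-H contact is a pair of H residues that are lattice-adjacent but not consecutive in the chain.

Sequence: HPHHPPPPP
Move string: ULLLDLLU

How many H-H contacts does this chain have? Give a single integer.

Answer: 0

Derivation:
Positions: [(0, 0), (0, 1), (-1, 1), (-2, 1), (-3, 1), (-3, 0), (-4, 0), (-5, 0), (-5, 1)]
No H-H contacts found.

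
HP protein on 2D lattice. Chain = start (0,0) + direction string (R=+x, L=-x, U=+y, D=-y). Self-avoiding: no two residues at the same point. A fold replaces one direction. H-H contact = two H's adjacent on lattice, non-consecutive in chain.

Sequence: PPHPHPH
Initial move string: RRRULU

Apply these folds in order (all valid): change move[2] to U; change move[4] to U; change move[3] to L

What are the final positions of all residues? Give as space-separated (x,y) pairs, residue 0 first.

Initial moves: RRRULU
Fold: move[2]->U => RRUULU (positions: [(0, 0), (1, 0), (2, 0), (2, 1), (2, 2), (1, 2), (1, 3)])
Fold: move[4]->U => RRUUUU (positions: [(0, 0), (1, 0), (2, 0), (2, 1), (2, 2), (2, 3), (2, 4)])
Fold: move[3]->L => RRULUU (positions: [(0, 0), (1, 0), (2, 0), (2, 1), (1, 1), (1, 2), (1, 3)])

Answer: (0,0) (1,0) (2,0) (2,1) (1,1) (1,2) (1,3)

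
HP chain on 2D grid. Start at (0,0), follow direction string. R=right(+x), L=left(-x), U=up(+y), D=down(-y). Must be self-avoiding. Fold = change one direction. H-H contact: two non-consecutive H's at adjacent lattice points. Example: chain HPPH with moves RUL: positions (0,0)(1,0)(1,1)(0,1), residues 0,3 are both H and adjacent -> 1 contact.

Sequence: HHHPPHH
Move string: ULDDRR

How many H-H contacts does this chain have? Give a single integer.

Positions: [(0, 0), (0, 1), (-1, 1), (-1, 0), (-1, -1), (0, -1), (1, -1)]
H-H contact: residue 0 @(0,0) - residue 5 @(0, -1)

Answer: 1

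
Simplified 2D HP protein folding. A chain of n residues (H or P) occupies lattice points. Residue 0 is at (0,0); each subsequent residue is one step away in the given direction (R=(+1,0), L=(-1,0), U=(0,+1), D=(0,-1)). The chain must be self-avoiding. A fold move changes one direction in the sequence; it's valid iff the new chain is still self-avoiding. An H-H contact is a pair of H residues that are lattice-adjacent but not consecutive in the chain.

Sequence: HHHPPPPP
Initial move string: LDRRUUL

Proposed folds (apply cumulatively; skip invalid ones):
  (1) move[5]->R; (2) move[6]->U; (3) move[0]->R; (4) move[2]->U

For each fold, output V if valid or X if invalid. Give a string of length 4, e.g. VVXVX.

Answer: XVVX

Derivation:
Initial: LDRRUUL -> [(0, 0), (-1, 0), (-1, -1), (0, -1), (1, -1), (1, 0), (1, 1), (0, 1)]
Fold 1: move[5]->R => LDRRURL INVALID (collision), skipped
Fold 2: move[6]->U => LDRRUUU VALID
Fold 3: move[0]->R => RDRRUUU VALID
Fold 4: move[2]->U => RDURUUU INVALID (collision), skipped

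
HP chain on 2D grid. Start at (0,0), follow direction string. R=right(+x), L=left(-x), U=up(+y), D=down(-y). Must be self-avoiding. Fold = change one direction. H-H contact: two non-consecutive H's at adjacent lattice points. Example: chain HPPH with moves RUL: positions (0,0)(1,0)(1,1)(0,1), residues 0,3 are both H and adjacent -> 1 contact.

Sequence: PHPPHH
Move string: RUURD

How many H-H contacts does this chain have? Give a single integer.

Answer: 0

Derivation:
Positions: [(0, 0), (1, 0), (1, 1), (1, 2), (2, 2), (2, 1)]
No H-H contacts found.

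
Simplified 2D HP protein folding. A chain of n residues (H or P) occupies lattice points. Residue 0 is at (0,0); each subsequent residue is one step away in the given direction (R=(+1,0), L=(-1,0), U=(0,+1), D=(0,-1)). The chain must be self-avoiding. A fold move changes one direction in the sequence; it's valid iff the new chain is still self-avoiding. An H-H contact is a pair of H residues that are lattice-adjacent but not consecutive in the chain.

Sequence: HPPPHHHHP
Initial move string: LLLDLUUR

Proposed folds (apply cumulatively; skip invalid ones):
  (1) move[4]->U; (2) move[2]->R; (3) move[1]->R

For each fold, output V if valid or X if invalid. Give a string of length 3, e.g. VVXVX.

Initial: LLLDLUUR -> [(0, 0), (-1, 0), (-2, 0), (-3, 0), (-3, -1), (-4, -1), (-4, 0), (-4, 1), (-3, 1)]
Fold 1: move[4]->U => LLLDUUUR INVALID (collision), skipped
Fold 2: move[2]->R => LLRDLUUR INVALID (collision), skipped
Fold 3: move[1]->R => LRLDLUUR INVALID (collision), skipped

Answer: XXX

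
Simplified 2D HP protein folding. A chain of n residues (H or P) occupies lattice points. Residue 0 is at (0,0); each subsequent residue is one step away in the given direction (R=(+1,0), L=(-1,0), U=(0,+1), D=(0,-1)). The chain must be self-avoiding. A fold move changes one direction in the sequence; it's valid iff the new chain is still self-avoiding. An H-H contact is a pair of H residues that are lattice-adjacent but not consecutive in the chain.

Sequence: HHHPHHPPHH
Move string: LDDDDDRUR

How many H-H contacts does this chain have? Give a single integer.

Positions: [(0, 0), (-1, 0), (-1, -1), (-1, -2), (-1, -3), (-1, -4), (-1, -5), (0, -5), (0, -4), (1, -4)]
H-H contact: residue 5 @(-1,-4) - residue 8 @(0, -4)

Answer: 1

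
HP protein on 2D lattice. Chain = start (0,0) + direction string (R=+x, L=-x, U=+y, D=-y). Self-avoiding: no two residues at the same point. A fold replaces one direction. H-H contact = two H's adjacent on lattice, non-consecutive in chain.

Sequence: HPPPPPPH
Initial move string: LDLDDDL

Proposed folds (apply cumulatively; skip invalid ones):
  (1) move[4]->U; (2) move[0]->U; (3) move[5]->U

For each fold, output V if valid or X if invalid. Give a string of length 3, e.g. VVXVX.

Answer: XXX

Derivation:
Initial: LDLDDDL -> [(0, 0), (-1, 0), (-1, -1), (-2, -1), (-2, -2), (-2, -3), (-2, -4), (-3, -4)]
Fold 1: move[4]->U => LDLDUDL INVALID (collision), skipped
Fold 2: move[0]->U => UDLDDDL INVALID (collision), skipped
Fold 3: move[5]->U => LDLDDUL INVALID (collision), skipped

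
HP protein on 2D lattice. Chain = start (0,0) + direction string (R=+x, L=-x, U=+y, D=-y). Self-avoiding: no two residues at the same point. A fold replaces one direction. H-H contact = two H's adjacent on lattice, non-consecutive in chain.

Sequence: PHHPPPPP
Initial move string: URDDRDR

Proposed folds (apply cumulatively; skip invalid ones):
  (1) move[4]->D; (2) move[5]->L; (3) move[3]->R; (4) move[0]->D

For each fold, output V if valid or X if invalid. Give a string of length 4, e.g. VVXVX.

Initial: URDDRDR -> [(0, 0), (0, 1), (1, 1), (1, 0), (1, -1), (2, -1), (2, -2), (3, -2)]
Fold 1: move[4]->D => URDDDDR VALID
Fold 2: move[5]->L => URDDDLR INVALID (collision), skipped
Fold 3: move[3]->R => URDRDDR VALID
Fold 4: move[0]->D => DRDRDDR VALID

Answer: VXVV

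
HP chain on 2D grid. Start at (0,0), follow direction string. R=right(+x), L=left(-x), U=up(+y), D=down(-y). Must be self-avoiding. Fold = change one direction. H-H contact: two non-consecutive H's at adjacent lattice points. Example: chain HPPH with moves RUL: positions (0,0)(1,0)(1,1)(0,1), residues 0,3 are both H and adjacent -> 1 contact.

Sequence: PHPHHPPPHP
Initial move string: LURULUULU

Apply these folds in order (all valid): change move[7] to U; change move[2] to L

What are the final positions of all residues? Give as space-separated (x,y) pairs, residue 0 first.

Initial moves: LURULUULU
Fold: move[7]->U => LURULUUUU (positions: [(0, 0), (-1, 0), (-1, 1), (0, 1), (0, 2), (-1, 2), (-1, 3), (-1, 4), (-1, 5), (-1, 6)])
Fold: move[2]->L => LULULUUUU (positions: [(0, 0), (-1, 0), (-1, 1), (-2, 1), (-2, 2), (-3, 2), (-3, 3), (-3, 4), (-3, 5), (-3, 6)])

Answer: (0,0) (-1,0) (-1,1) (-2,1) (-2,2) (-3,2) (-3,3) (-3,4) (-3,5) (-3,6)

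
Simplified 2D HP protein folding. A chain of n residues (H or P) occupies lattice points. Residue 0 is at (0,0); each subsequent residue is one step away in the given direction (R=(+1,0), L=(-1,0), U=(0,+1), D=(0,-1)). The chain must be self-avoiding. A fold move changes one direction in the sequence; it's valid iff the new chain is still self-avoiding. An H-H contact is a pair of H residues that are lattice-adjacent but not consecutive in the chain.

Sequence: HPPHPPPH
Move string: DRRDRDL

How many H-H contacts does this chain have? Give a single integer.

Answer: 0

Derivation:
Positions: [(0, 0), (0, -1), (1, -1), (2, -1), (2, -2), (3, -2), (3, -3), (2, -3)]
No H-H contacts found.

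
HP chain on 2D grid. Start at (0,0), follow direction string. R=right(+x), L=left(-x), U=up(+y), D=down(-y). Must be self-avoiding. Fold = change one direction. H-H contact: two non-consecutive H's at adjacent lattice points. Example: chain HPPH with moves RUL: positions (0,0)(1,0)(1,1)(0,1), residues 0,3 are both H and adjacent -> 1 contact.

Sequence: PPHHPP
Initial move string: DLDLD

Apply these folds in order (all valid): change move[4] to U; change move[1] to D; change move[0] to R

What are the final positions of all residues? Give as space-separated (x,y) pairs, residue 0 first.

Answer: (0,0) (1,0) (1,-1) (1,-2) (0,-2) (0,-1)

Derivation:
Initial moves: DLDLD
Fold: move[4]->U => DLDLU (positions: [(0, 0), (0, -1), (-1, -1), (-1, -2), (-2, -2), (-2, -1)])
Fold: move[1]->D => DDDLU (positions: [(0, 0), (0, -1), (0, -2), (0, -3), (-1, -3), (-1, -2)])
Fold: move[0]->R => RDDLU (positions: [(0, 0), (1, 0), (1, -1), (1, -2), (0, -2), (0, -1)])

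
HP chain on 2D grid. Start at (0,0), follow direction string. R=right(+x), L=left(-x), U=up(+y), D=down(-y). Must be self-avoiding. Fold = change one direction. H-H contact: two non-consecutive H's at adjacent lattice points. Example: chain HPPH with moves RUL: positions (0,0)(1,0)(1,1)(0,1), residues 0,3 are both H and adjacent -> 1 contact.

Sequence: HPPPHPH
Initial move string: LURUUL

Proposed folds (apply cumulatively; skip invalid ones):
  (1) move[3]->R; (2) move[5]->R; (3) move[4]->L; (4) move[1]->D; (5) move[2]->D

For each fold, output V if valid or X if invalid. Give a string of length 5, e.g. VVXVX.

Initial: LURUUL -> [(0, 0), (-1, 0), (-1, 1), (0, 1), (0, 2), (0, 3), (-1, 3)]
Fold 1: move[3]->R => LURRUL VALID
Fold 2: move[5]->R => LURRUR VALID
Fold 3: move[4]->L => LURRLR INVALID (collision), skipped
Fold 4: move[1]->D => LDRRUR VALID
Fold 5: move[2]->D => LDDRUR VALID

Answer: VVXVV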